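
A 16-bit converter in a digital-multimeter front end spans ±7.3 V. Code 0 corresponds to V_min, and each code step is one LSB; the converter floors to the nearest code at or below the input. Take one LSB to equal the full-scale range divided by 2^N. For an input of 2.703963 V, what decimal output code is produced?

44905

Span: 7.3 V − (-7.3 V) = 14.6 V. LSB = 14.6 V / 2^16 ≈ 222.8 µV.
(V_in − V_min) × 2^16/range = (2.703963 − (-7.3)) × 65536/14.6 = 44905.460.
Floor → code = 44905.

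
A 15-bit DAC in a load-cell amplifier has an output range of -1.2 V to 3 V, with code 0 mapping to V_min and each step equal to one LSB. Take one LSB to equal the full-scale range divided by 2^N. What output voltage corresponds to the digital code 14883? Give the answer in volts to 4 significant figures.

Span: 3 V − (-1.2 V) = 4.2 V. LSB = 4.2 V / 2^15.
V_out = V_min + code × LSB = -1.2 V + 14883 × 4.2 V / 32768
      = -1.2 V + 1.90761 V = 0.707611 V.

0.7076 V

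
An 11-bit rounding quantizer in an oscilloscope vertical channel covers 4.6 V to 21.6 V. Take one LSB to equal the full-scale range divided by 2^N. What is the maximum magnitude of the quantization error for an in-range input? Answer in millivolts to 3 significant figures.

The full-scale span is 21.6 − (4.6) = 17 V.
Step size = 17/2048 V = 8.3008 mV.
Worst-case error for round-to-nearest is half an LSB: 4.15 mV.

4.15 mV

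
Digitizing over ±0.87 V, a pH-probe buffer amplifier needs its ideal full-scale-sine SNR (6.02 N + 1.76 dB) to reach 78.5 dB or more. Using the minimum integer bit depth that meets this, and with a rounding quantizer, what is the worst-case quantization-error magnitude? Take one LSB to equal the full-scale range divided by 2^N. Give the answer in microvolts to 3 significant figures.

The full-scale span is 0.87 − (-0.87) = 1.74 V.
Solving 6.02 N ≥ 78.5 − 1.76: N ≥ 12.748. Round up → N = 13.
One LSB is 1.74 V / 8192 = 212.40 µV.
Half an LSB is 106 µV.

106 µV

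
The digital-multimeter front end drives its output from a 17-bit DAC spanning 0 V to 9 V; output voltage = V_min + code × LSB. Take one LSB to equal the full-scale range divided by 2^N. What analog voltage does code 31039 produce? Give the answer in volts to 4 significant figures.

Span = 9 V. LSB = 9 V / 2^17.
V_out = V_min + code × LSB = 0 V + 31039 × 9 V / 131072
      = 0 + 2.13128 = 2.13128 V.

2.131 V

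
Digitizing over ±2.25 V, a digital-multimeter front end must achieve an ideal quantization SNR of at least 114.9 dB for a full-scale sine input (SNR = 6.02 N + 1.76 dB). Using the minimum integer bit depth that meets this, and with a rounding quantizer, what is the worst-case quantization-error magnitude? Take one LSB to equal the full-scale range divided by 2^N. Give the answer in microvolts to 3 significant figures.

4.29 µV

Span: 2.25 V − (-2.25 V) = 4.5 V.
6.02 N + 1.76 ≥ 114.9 gives N ≥ 18.794, so the minimum integer is 19.
One LSB is 4.5 V / 524288 = 8.5831 µV.
Max error for round-to-nearest is LSB/2 = 4.29 µV.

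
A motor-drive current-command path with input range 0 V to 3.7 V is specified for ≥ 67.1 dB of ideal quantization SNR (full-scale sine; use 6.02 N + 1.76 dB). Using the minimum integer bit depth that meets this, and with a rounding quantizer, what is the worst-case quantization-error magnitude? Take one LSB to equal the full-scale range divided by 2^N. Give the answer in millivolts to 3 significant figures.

0.903 mV

Full-scale range = 3.7 V.
N ≥ (67.1 − 1.76)/6.02 = 10.854 → N_min = 11.
One LSB is 3.7 V / 2048 = 1.8066 mV.
Max error for round-to-nearest is LSB/2 = 0.903 mV.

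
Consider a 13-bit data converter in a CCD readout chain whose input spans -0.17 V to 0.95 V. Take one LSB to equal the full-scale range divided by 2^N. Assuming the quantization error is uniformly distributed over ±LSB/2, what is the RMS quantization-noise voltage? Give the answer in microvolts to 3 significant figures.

Span: 0.95 V − (-0.17 V) = 1.12 V.
Step size = 1.12/8192 V = 136.72 µV.
V_rms = LSB/√12 = 136.72 µV / √12 = 39.5 µV.

39.5 µV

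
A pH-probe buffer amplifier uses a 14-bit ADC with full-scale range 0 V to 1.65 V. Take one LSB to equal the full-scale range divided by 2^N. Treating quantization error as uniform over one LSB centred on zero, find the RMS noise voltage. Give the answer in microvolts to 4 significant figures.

V_FS = 1.65 V.
LSB = 1.65 V / 2^14 = 100.708 µV.
RMS of a uniform error over width LSB is LSB/√12 = 29.07 µV.

29.07 µV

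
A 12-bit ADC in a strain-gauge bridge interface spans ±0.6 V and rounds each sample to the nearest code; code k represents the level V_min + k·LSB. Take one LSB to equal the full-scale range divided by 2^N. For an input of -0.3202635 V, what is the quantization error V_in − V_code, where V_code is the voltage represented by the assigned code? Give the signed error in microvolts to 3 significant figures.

The full-scale span is 0.6 − (-0.6) = 1.2 V. LSB = 1.2 V / 2^12 ≈ 293.0 µV.
(V_in − V_min)/LSB = (-0.3202635 − (-0.6)) × 4096/1.2 = 954.8339 → nearest code k = 955.
V_code = V_min + k × range/2^12 = -0.6 + 955 × 1.2/4096 = -0.3202148438 V.
Error = V_in − V_code = -0.3202635 − (-0.3202148438) = −48.7 µV.

−48.7 µV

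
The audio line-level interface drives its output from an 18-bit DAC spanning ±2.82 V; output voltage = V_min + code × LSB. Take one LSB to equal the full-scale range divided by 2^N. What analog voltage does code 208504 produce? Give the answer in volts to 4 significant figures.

Full-scale range = 2.82 V − (-2.82 V) = 5.64 V. LSB = 5.64 V / 2^18.
V_out = -2.82 + 208504 × (5.64/262144) V
      = -2.82 + 4.48594 = 1.66594 V.

1.666 V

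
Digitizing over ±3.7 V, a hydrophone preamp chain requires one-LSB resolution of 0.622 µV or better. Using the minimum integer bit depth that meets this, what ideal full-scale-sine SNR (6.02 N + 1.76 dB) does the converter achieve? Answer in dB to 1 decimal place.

146.2 dB

Range = 3.7 − (-3.7) = 7.4 V.
Levels needed ≥ 7.4/0.622 µV = 1.190e7. 2^24 = 16777216 suffices, so N_min = 24.
SNR = 6.02 × 24 + 1.76 = 146.24 dB.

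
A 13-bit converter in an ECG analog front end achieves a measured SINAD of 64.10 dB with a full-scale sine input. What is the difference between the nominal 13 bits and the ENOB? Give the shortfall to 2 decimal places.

2.64 bits

Effective bits = (64.10 − 1.76)/6.02 = 10.3555.
Shortfall = 13 − 10.3555 = 2.6445 bits.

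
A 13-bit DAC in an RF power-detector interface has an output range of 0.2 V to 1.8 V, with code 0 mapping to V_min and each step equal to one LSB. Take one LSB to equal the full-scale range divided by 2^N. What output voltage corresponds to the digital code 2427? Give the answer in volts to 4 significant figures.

0.6740 V

Range = 1.8 − (0.2) = 1.6 V. LSB = 1.6 V / 2^13.
V_out = V_min + code × LSB = 0.2 V + 2427 × 1.6 V / 8192
      = 0.2 V + 0.474023 V = 0.674023 V.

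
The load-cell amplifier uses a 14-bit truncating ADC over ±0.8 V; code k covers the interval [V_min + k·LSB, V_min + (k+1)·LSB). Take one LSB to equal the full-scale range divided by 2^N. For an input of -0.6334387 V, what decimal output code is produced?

1705

Full-scale range = 0.8 V − (-0.8 V) = 1.6 V. LSB = 1.6 V / 2^14 ≈ 97.66 µV.
(V_in − V_min) × 2^14/range = (-0.6334387 − (-0.8)) × 16384/1.6 = 1705.588.
Floor → code = 1705.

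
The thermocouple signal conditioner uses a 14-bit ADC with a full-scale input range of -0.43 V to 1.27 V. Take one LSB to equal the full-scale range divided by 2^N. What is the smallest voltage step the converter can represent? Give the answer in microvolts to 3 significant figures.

Range = 1.27 − (-0.43) = 1.7 V.
There are 2^14 = 16384 steps.
Step size = 1.7/16384 V = 104 µV.

104 µV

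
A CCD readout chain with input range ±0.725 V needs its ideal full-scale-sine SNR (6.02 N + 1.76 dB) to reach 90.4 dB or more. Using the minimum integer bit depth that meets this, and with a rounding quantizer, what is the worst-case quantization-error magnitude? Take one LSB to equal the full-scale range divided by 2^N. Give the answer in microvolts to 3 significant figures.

22.1 µV

Full-scale range = 0.725 V − (-0.725 V) = 1.45 V.
N ≥ (90.4 − 1.76)/6.02 = 14.724 → N_min = 15.
One LSB is 1.45 V / 32768 = 44.250 µV.
|e|_max = LSB/2 = 22.1 µV.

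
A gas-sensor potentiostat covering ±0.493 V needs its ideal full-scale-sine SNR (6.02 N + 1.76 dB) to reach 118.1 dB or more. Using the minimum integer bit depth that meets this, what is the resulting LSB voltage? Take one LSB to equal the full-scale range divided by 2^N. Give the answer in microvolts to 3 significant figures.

Full-scale range = 0.493 V − (-0.493 V) = 0.986 V.
N ≥ (118.1 − 1.76)/6.02 = 19.326 → N_min = 20.
One LSB is 0.986 V / 1048576 = 0.940 µV.

0.940 µV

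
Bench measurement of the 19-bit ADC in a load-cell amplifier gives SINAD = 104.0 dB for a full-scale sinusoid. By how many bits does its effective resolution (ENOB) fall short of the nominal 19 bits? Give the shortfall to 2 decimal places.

N_eff = (104.0 − 1.76)/6.02 = 16.9834 bits.
Shortfall = 19 − 16.9834 = 2.0166 bits.

2.02 bits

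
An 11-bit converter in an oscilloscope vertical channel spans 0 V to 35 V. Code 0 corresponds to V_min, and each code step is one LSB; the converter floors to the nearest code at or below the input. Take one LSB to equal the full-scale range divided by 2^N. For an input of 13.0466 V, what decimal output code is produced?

Full-scale range = 35 V. LSB = 35 V / 2^11 ≈ 17.09 mV.
V_in − V_min = 13.0466 − (0) = 13.0466 V.
Divide by LSB: 13.0466 × 2048/35 = 763.4125.
Truncating gives code 763.

763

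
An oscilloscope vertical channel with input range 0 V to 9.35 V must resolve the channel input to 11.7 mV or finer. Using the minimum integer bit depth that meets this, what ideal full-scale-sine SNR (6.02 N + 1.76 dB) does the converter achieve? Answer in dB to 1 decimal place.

Range is 9.35 V.
Need 2^N ≥ 9.35 V / 11.7 mV = 799.1 → N_min = 10.
SNR = 6.02 × 10 + 1.76 = 61.96 dB.

62.0 dB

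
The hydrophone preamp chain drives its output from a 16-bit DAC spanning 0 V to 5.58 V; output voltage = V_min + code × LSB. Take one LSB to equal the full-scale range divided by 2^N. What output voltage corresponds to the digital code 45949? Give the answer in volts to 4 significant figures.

Range is 5.58 V. LSB = 5.58 V / 2^16.
V_out = 0 + 45949 × (5.58/65536) V
      = 0 + 3.91228 = 3.91228 V.

3.912 V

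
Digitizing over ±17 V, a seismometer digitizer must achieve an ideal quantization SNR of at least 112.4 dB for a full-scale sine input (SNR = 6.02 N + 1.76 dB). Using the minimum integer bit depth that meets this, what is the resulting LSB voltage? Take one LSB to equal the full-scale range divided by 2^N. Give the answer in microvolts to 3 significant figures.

Span: 17 V − (-17 V) = 34 V.
N ≥ (112.4 − 1.76)/6.02 = 18.379 → N_min = 19.
Step size = 34/524288 V = 64.8 µV.

64.8 µV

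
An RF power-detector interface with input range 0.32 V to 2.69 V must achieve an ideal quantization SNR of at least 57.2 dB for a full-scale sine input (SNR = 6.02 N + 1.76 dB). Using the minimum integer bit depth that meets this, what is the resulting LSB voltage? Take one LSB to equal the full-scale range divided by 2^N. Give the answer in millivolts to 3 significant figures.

Span: 2.69 V − (0.32 V) = 2.37 V.
6.02 N + 1.76 ≥ 57.2 gives N ≥ 9.209, so the minimum integer is 10.
LSB = 2.37 V ÷ 2^10 = 2.37/1024 V = 2.31 mV.

2.31 mV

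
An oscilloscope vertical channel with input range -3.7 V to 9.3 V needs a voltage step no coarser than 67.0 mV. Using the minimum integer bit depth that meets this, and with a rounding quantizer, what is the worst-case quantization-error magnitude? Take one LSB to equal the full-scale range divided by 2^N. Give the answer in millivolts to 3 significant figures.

25.4 mV

The full-scale span is 9.3 − (-3.7) = 13 V.
Levels needed ≥ 13/67.0 mV = 194.0. 2^8 = 256 suffices, so N_min = 8.
One LSB is 13 V / 256 = 50.781 mV.
Half an LSB is 25.4 mV.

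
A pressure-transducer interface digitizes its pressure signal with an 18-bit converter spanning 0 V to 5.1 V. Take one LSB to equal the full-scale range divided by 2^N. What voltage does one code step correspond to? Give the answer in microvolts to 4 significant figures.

Full-scale range = 5.1 V.
There are 2^18 = 262144 steps.
Step size = 5.1/262144 V = 19.45 µV.

19.45 µV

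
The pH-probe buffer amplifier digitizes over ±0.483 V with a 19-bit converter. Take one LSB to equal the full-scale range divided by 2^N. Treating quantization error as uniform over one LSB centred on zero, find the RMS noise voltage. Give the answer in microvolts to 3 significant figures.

0.532 µV

The full-scale span is 0.483 − (-0.483) = 0.966 V.
Step size = 0.966/524288 V = 1.8425 µV.
V_rms = LSB/√12 = 1.8425 µV / √12 = 0.532 µV.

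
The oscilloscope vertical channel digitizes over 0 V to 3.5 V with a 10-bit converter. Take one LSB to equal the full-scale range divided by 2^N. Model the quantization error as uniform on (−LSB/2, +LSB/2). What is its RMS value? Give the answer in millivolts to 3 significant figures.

0.987 mV

V_FS = 3.5 V.
Step size = 3.5/1024 V = 3.4180 mV.
σ_q = LSB/√12 = 3.4180 mV/3.4641 = 0.987 mV.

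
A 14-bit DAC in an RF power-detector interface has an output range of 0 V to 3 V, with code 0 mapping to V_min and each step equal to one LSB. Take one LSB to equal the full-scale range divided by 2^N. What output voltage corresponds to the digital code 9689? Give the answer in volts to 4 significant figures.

1.774 V

Range is 3 V. LSB = 3 V / 2^14.
V_out = 0 + 9689 × (3/16384) V
      = 0 V + 1.77411 V = 1.77411 V.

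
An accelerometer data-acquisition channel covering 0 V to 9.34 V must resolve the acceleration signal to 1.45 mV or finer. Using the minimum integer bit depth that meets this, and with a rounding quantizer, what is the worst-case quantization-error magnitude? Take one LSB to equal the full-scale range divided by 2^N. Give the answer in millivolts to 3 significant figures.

0.570 mV

Span = 9.34 V.
Levels needed ≥ 9.34/1.45 mV = 6441. 2^13 = 8192 suffices, so N_min = 13.
LSB = 9.34 V / 2^13 = 1.1401 mV.
|e|_max = LSB/2 = 0.570 mV.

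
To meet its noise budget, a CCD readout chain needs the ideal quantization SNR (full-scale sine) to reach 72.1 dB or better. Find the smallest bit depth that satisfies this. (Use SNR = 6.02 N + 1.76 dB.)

Required N = ⌈(72.1 − 1.76)/6.02⌉ = ⌈11.684⌉ = 12.

12 bits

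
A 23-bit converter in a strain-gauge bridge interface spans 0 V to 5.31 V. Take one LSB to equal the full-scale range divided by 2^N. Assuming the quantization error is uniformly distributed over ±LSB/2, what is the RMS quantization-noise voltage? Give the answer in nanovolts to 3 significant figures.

183 nV

V_FS = 5.31 V.
Step size = 5.31/8388608 V = 0.63300 µV.
For a uniform distribution on [−LSB/2, +LSB/2], V_rms = LSB/√12 = 0.63300 µV/3.4641 = 183 nV.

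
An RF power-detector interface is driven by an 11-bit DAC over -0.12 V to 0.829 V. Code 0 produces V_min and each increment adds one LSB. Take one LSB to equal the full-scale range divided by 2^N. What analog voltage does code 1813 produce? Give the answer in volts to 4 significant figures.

The full-scale span is 0.829 − (-0.12) = 0.949 V. LSB = 0.949 V / 2^11.
V_out = V_min + code × LSB = -0.12 V + 1813 × 0.949 V / 2048
      = -0.12 V + 0.840106 V = 0.720106 V.

0.7201 V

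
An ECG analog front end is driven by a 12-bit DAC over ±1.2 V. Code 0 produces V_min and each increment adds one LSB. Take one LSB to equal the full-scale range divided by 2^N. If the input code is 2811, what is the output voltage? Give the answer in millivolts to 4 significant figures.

447.1 mV

Span: 1.2 V − (-1.2 V) = 2.4 V. LSB = 2.4 V / 2^12.
Output = V_min + (2811/4096) × range = -1.2 + 0.686279 × 2.4 V
      = -1.2 V + 1.64707 V = 0.447070 V.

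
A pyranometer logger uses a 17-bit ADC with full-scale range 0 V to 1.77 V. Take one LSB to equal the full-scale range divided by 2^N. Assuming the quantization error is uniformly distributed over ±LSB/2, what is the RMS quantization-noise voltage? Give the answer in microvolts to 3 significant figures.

V_FS = 1.77 V.
LSB = 1.77 V / 2^17 = 13.504 µV.
RMS of a uniform error over width LSB is LSB/√12 = 3.90 µV.

3.90 µV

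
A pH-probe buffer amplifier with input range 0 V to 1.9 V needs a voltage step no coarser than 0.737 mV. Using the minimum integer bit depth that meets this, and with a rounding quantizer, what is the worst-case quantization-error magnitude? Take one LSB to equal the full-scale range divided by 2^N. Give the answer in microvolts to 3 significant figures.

Full-scale range = 1.9 V.
Need 2^N ≥ 1.9 V / 0.737 mV = 2578 → N_min = 12.
LSB = 1.9 V / 2^12 = 463.87 µV.
|e|_max = LSB/2 = 232 µV.

232 µV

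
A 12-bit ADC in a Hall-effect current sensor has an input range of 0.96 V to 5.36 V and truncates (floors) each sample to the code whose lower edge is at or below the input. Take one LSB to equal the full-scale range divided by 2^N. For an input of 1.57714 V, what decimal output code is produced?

574

Full-scale range = 5.36 V − (0.96 V) = 4.4 V. LSB = 4.4 V / 2^12 ≈ 1.074 mV.
V_in − V_min = 1.57714 − (0.96) = 0.61714 V.
Divide by LSB: 0.61714 × 4096/4.4 = 574.5012.
Truncating gives code 574.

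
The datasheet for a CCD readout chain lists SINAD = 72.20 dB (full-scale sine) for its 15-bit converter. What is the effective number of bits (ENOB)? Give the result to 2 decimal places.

11.70 bits

Inverting SNR = 6.02 N + 1.76: N_eff = (72.20 − 1.76)/6.02 = 11.7010.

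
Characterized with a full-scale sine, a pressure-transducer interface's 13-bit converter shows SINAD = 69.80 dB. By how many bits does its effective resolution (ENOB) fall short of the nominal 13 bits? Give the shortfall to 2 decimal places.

1.70 bits

ENOB = (SINAD − 1.76)/6.02 = (69.80 − 1.76)/6.02 = 11.3023 bits.
Shortfall = 13 − 11.3023 = 1.6977 bits.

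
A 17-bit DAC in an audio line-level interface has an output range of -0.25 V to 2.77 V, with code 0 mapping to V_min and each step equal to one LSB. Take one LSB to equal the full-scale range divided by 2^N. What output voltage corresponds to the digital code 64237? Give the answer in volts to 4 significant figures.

1.230 V

Full-scale range = 2.77 V − (-0.25 V) = 3.02 V. LSB = 3.02 V / 2^17.
V_out = -0.25 + 64237 × (3.02/131072) V
      = -0.25 + 1.48007 = 1.23007 V.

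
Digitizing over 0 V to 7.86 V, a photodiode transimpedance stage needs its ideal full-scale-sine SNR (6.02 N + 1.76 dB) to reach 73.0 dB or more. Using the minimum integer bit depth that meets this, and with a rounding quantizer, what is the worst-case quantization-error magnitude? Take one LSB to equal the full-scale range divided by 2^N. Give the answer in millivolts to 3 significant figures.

0.959 mV

V_FS = 7.86 V.
Required N = ⌈(73.0 − 1.76)/6.02⌉ = ⌈11.834⌉ = 12.
One LSB is 7.86 V / 4096 = 1.9189 mV.
|e|_max = LSB/2 = 0.959 mV.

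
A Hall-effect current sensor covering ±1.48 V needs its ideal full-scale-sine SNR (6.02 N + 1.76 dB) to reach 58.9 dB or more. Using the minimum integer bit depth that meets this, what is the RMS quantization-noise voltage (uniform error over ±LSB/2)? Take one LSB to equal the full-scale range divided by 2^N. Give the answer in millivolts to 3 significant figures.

0.834 mV

Range = 1.48 − (-1.48) = 2.96 V.
N ≥ (58.9 − 1.76)/6.02 = 9.492 → N_min = 10.
One LSB is 2.96 V / 1024 = 2.8906 mV.
RMS noise = LSB/√12 = 0.834 mV.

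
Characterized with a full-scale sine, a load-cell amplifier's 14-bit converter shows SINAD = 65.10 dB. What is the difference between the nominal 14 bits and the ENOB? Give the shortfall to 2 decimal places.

ENOB = (SINAD − 1.76)/6.02 = (65.10 − 1.76)/6.02 = 10.5216 bits.
14 − 10.5216 = 3.48 bits below nominal.

3.48 bits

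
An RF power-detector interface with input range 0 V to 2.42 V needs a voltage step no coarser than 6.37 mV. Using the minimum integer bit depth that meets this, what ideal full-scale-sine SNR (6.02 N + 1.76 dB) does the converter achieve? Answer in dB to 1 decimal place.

V_FS = 2.42 V.
Required number of levels: 2.42/6.37 mV = 379.91; smallest N with 2^N ≥ that is 9.
6.02(9) + 1.76 = 55.94 dB.

55.9 dB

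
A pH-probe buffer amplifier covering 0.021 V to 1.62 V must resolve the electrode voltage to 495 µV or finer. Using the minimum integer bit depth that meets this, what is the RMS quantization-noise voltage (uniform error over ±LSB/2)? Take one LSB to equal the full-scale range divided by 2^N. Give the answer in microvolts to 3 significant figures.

Range = 1.62 − (0.021) = 1.599 V.
1.599 V / 495 µV = 3230. Since 2^11 = 2048 and 2^12 = 4096, N = 12.
LSB = 1.599 V / 2^12 = 390.38 µV.
σ_q = LSB/√12 = 390.38 µV/3.4641 = 113 µV.

113 µV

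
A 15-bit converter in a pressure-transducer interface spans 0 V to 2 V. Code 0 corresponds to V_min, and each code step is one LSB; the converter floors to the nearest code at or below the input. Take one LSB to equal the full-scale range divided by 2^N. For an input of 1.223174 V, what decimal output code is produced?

20040

Full-scale range = 2 V. LSB = 2 V / 2^15 ≈ 61.04 µV.
V_in − V_min = 1.223174 − (0) = 1.223174 V.
Divide by LSB: 1.223174 × 32768/2 = 20040.4828.
Truncating gives code 20040.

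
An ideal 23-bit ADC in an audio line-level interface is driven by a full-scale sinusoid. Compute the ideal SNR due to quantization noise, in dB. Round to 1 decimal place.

140.2 dB

For an ideal N-bit converter with full-scale sine input, SNR = 6.02 N + 1.76 dB. SNR = 6.02 × 23 + 1.76 = 138.46 + 1.76 = 140.22 dB.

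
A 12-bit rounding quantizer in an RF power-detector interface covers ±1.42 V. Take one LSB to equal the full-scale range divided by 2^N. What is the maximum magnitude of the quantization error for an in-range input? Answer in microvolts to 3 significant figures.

Span: 1.42 V − (-1.42 V) = 2.84 V.
LSB = 2.84 V / 2^12 = 0.69336 mV.
A rounding quantizer has |error| ≤ LSB/2 = 347 µV.

347 µV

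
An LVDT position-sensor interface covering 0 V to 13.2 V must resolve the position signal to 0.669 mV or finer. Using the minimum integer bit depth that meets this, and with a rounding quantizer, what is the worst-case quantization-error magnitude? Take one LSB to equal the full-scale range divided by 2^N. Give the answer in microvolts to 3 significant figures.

Full-scale range = 13.2 V.
13.2 V / 0.669 mV = 19730. Since 2^14 = 16384 and 2^15 = 32768, N = 15.
LSB = 13.2 V / 2^15 = 402.83 µV.
Max error for round-to-nearest is LSB/2 = 201 µV.

201 µV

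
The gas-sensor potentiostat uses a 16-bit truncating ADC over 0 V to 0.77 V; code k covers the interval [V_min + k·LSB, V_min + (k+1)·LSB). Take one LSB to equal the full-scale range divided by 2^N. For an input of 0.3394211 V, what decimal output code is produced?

Range is 0.77 V. LSB = 0.77 V / 2^16 ≈ 11.75 µV.
code = ⌊(V_in − V_min)/LSB⌋ = ⌊(V_in − V_min) × 2^16 / range⌋
     = ⌊(0.3394211 − (0)) × 65536 / 0.77⌋ = ⌊0.3394211 × 65536/0.77⌋
     = ⌊28888.703⌋ = 28888.

28888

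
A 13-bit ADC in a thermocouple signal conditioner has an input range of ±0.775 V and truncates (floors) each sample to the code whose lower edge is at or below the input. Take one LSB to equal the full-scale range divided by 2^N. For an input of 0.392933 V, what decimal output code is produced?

6172

Range = 0.775 − (-0.775) = 1.55 V. LSB = 1.55 V / 2^13 ≈ 189.2 µV.
code = ⌊(V_in − V_min)/LSB⌋ = ⌊(V_in − V_min) × 2^13 / range⌋
     = ⌊(0.392933 − (-0.775)) × 8192 / 1.55⌋ = ⌊1.167933 × 8192/1.55⌋
     = ⌊6172.714⌋ = 6172.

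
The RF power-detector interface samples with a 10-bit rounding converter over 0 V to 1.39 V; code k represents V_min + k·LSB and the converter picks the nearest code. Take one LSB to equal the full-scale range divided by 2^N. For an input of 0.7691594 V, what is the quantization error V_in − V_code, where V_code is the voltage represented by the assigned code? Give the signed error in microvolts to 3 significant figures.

Range is 1.39 V. LSB = 1.39 V / 2^10 ≈ 1.357 mV.
(0.7691594 − (0)) / LSB = 0.7691594 × 1024/1.39 = 566.6325. Nearest integer: k = 567.
Reconstructed level: 0 + 567 × 1.39/1024 V = 0.7696582031 V.
V_in − V_code = 0.7691594 − (0.7696582031) = −499 µV.

−499 µV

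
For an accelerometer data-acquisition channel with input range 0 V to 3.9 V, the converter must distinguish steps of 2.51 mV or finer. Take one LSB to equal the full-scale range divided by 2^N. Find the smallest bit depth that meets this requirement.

11 bits

V_FS = 3.9 V.
Levels needed ≥ 3.9/2.51 mV = 1554. 2^11 = 2048 suffices, so N_min = 11.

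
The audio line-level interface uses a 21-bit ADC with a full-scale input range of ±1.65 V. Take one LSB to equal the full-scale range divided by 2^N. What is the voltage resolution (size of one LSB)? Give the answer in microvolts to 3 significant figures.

Range = 1.65 − (-1.65) = 3.3 V.
2^21 = 2097152 levels.
Step size = 3.3/2097152 V = 1.57 µV.

1.57 µV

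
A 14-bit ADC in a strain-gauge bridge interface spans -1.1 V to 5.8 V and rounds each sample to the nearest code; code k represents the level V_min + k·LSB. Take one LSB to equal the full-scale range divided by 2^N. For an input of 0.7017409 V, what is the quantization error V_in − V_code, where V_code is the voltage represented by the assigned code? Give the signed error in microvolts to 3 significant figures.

+93.0 µV

Span: 5.8 V − (-1.1 V) = 6.9 V. LSB = 6.9 V / 2^14 ≈ 421.1 µV.
(0.7017409 − (-1.1)) / LSB = 1.8017409 × 16384/6.9 = 4278.2207. Nearest integer: k = 4278.
V_code = V_min + k × range/2^14 = -1.1 + 4278 × 6.9/16384 = 0.70164794922 V.
V_in − V_code = 0.7017409 − (0.70164794922) = +93.0 µV.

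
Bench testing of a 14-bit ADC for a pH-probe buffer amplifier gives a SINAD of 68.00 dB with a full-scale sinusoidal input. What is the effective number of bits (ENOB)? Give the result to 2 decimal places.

11.00 bits

Inverting SNR = 6.02 N + 1.76: N_eff = (68.00 − 1.76)/6.02 = 11.0033.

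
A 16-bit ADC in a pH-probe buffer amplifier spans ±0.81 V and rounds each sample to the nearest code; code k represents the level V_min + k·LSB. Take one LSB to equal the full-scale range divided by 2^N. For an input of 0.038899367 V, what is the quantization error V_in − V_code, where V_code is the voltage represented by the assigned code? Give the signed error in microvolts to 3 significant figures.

Full-scale range = 0.81 V − (-0.81 V) = 1.62 V. LSB = 1.62 V / 2^16 ≈ 24.72 µV.
Position in LSBs: (0.038899367 − (-0.81)) × 65536/1.62 = 34341.6475; rounding gives k = 34342.
V_code = -0.81 + (34342/65536) × 1.62 = 0.038908081055 V.
e = 0.038899367 − (0.038908081055) = −8.71 µV.

−8.71 µV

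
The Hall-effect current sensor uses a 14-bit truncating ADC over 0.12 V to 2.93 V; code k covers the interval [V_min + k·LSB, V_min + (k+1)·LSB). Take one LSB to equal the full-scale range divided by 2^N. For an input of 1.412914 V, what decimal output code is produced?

7538

Span: 2.93 V − (0.12 V) = 2.81 V. LSB = 2.81 V / 2^14 ≈ 171.5 µV.
V_in − V_min = 1.412914 − (0.12) = 1.292914 V.
Divide by LSB: 1.292914 × 16384/2.81 = 7538.4708.
Truncating gives code 7538.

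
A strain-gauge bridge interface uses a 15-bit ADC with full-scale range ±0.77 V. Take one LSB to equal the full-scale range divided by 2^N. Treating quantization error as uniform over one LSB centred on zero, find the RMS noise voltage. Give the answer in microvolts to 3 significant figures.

13.6 µV

The full-scale span is 0.77 − (-0.77) = 1.54 V.
One LSB is 1.54 V / 32768 = 46.997 µV.
V_rms = LSB/√12 = 46.997 µV / √12 = 13.6 µV.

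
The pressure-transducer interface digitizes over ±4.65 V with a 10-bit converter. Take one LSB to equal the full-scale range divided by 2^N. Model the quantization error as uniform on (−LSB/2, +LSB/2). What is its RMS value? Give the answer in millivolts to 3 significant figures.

Full-scale range = 4.65 V − (-4.65 V) = 9.3 V.
Step size = 9.3/1024 V = 9.0820 mV.
V_rms = LSB/√12 = 9.0820 mV / √12 = 2.62 mV.

2.62 mV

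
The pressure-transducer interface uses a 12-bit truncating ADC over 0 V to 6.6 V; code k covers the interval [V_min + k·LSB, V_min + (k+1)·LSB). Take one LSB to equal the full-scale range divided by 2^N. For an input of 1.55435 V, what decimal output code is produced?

Full-scale range = 6.6 V. LSB = 6.6 V / 2^12 ≈ 1.611 mV.
code = ⌊(V_in − V_min)/LSB⌋ = ⌊(V_in − V_min) × 2^12 / range⌋
     = ⌊(1.55435 − (0)) × 4096 / 6.6⌋ = ⌊1.55435 × 4096/6.6⌋
     = ⌊964.639⌋ = 964.

964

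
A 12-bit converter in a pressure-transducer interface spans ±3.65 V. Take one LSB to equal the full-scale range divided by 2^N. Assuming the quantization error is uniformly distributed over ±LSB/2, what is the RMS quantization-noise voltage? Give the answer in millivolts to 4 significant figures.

0.5145 mV

Full-scale range = 3.65 V − (-3.65 V) = 7.3 V.
LSB = 7.3 V ÷ 2^12 = 7.3/4096 V = 1.78223 mV.
σ_q = LSB/√12 = 1.78223 mV/3.4641 = 0.5145 mV.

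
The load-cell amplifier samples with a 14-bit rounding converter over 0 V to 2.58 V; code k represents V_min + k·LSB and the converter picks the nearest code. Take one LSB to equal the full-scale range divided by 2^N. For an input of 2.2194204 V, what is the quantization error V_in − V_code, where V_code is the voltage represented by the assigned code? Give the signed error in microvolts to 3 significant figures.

Span = 2.58 V. LSB = 2.58 V / 2^14 ≈ 157.5 µV.
Position in LSBs: (2.2194204 − (0)) × 16384/2.58 = 14094.1798; rounding gives k = 14094.
Reconstructed level: 0 + 14094 × 2.58/16384 V = 2.2193920898 V.
Error = V_in − V_code = 2.2194204 − (2.2193920898) = +28.3 µV.

+28.3 µV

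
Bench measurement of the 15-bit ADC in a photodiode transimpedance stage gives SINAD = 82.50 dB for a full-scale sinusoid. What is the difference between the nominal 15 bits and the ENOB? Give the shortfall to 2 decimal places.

1.59 bits

N_eff = (82.50 − 1.76)/6.02 = 13.4120 bits.
15 − 13.4120 = 1.59 bits below nominal.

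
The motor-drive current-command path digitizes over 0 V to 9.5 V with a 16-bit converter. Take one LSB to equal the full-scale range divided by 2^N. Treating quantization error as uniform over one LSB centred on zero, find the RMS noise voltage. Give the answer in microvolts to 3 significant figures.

41.8 µV

Range is 9.5 V.
LSB = 9.5 V / 2^16 = 144.96 µV.
For a uniform distribution on [−LSB/2, +LSB/2], V_rms = LSB/√12 = 144.96 µV/3.4641 = 41.8 µV.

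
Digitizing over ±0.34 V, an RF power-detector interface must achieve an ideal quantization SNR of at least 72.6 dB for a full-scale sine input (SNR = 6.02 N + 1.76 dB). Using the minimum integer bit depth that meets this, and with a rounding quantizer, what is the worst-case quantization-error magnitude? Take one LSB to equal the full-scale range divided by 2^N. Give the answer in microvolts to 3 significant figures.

83.0 µV

Span: 0.34 V − (-0.34 V) = 0.68 V.
Required N = ⌈(72.6 − 1.76)/6.02⌉ = ⌈11.767⌉ = 12.
Step size = 0.68/4096 V = 166.02 µV.
Half an LSB is 83.0 µV.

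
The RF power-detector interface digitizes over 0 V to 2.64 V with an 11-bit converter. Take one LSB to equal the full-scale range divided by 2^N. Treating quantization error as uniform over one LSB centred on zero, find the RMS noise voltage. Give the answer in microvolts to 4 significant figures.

V_FS = 2.64 V.
One LSB is 2.64 V / 2048 = 1.28906 mV.
For a uniform distribution on [−LSB/2, +LSB/2], V_rms = LSB/√12 = 1.28906 mV/3.4641 = 372.1 µV.

372.1 µV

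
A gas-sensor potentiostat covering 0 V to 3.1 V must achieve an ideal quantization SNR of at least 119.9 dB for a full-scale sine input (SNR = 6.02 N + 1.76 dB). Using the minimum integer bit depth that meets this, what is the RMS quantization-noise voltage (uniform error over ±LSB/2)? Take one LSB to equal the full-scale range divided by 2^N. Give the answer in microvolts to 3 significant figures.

Range is 3.1 V.
6.02 N + 1.76 ≥ 119.9 gives N ≥ 19.625, so the minimum integer is 20.
One LSB is 3.1 V / 1048576 = 2.9564 µV.
σ_q = LSB/√12 = 2.9564 µV/3.4641 = 0.853 µV.

0.853 µV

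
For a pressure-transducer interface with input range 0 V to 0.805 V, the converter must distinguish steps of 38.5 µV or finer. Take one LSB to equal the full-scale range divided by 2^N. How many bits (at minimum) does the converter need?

Span = 0.805 V.
Levels needed ≥ 0.805/38.5 µV = 20910. 2^15 = 32768 suffices, so N_min = 15.

15 bits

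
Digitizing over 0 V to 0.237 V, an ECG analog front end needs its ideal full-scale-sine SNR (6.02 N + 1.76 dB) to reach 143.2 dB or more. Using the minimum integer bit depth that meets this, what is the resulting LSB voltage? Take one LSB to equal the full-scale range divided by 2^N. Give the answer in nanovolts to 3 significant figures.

14.1 nV

Span = 0.237 V.
6.02 N + 1.76 ≥ 143.2 gives N ≥ 23.495, so the minimum integer is 24.
One LSB is 0.237 V / 16777216 = 14.1 nV.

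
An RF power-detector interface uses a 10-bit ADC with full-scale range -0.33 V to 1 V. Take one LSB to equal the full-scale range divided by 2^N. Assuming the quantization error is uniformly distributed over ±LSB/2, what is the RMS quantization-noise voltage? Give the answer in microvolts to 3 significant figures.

Full-scale range = 1 V − (-0.33 V) = 1.33 V.
LSB = 1.33 V ÷ 2^10 = 1.33/1024 V = 1.2988 mV.
V_rms = LSB/√12 = 1.2988 mV / √12 = 375 µV.

375 µV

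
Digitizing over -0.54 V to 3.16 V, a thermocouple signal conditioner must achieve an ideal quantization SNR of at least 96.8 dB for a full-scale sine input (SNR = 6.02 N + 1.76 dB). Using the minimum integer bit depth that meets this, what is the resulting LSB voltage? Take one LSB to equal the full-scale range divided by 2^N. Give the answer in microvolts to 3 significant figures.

56.5 µV

Full-scale range = 3.16 V − (-0.54 V) = 3.7 V.
6.02 N + 1.76 ≥ 96.8 gives N ≥ 15.787, so the minimum integer is 16.
One LSB is 3.7 V / 65536 = 56.5 µV.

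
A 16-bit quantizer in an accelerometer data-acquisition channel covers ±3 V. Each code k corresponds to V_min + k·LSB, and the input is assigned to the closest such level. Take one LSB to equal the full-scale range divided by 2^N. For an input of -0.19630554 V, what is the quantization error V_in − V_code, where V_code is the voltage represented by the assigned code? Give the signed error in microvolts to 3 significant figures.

−16.5 µV

The full-scale span is 3 − (-3) = 6 V. LSB = 6 V / 2^16 ≈ 91.55 µV.
(-0.19630554 − (-3)) / LSB = 2.80369446 × 65536/6 = 30623.8200. Nearest integer: k = 30624.
V_code = -3 + (30624/65536) × 6 = -0.19628906250 V.
e = -0.19630554 − (-0.19628906250) = −16.5 µV.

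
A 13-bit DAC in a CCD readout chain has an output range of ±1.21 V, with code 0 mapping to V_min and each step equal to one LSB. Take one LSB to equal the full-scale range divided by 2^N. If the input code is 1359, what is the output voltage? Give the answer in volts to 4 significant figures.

-0.8085 V

The full-scale span is 1.21 − (-1.21) = 2.42 V. LSB = 2.42 V / 2^13.
V_out = V_min + code × LSB = -1.21 V + 1359 × 2.42 V / 8192
      = -1.21 V + 0.401462 V = -0.808538 V.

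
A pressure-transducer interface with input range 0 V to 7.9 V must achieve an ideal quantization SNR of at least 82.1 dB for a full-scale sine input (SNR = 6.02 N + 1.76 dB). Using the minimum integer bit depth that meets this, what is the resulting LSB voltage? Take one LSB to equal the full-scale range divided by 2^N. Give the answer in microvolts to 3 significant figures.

Range is 7.9 V.
N ≥ (82.1 − 1.76)/6.02 = 13.346 → N_min = 14.
LSB = 7.9 V ÷ 2^14 = 7.9/16384 V = 482 µV.

482 µV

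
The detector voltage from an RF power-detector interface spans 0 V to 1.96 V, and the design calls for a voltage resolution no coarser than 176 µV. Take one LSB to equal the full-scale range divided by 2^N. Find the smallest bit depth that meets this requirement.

Full-scale range = 1.96 V.
Levels needed ≥ 1.96/176 µV = 11140. 2^14 = 16384 suffices, so N_min = 14.

14 bits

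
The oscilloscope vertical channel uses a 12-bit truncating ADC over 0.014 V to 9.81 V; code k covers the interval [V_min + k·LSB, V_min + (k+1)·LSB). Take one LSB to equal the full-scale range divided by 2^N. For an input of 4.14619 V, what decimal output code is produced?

Span: 9.81 V − (0.014 V) = 9.796 V. LSB = 9.796 V / 2^12 ≈ 2.392 mV.
code = ⌊(V_in − V_min)/LSB⌋ = ⌊(V_in − V_min) × 2^12 / range⌋
     = ⌊(4.14619 − (0.014)) × 4096 / 9.796⌋ = ⌊4.13219 × 4096/9.796⌋
     = ⌊1727.792⌋ = 1727.

1727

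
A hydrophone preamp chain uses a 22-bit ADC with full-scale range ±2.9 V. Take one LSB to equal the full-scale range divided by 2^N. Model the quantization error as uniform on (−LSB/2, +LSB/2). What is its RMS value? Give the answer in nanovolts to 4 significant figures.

Range = 2.9 − (-2.9) = 5.8 V.
LSB = 5.8 V / 2^22 = 1.38283 µV.
V_rms = LSB/√12 = 1.38283 µV / √12 = 399.2 nV.

399.2 nV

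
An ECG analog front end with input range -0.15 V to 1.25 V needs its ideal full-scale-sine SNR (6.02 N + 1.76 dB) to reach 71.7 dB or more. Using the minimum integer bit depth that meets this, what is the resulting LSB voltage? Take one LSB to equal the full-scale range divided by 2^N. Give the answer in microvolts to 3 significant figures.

342 µV

Span: 1.25 V − (-0.15 V) = 1.4 V.
Solving 6.02 N ≥ 71.7 − 1.76: N ≥ 11.618. Round up → N = 12.
Step size = 1.4/4096 V = 342 µV.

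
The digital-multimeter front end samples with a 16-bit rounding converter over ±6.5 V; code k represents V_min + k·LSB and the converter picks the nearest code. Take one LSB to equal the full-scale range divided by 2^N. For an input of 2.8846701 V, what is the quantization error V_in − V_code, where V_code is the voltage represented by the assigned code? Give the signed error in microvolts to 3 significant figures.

+57.1 µV

The full-scale span is 6.5 − (-6.5) = 13 V. LSB = 13 V / 2^16 ≈ 198.4 µV.
Position in LSBs: (2.8846701 − (-6.5)) × 65536/13 = 47310.2877; rounding gives k = 47310.
Reconstructed level: -6.5 + 47310 × 13/65536 V = 2.8846130371 V.
e = 2.8846701 − (2.8846130371) = +57.1 µV.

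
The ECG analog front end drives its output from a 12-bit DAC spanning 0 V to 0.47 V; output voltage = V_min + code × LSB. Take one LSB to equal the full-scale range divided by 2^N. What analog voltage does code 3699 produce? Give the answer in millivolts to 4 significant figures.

424.4 mV

Span = 0.47 V. LSB = 0.47 V / 2^12.
Output = V_min + (3699/4096) × range = 0 + 0.903076 × 0.47 V
      = 0 + 0.424446 = 0.424446 V.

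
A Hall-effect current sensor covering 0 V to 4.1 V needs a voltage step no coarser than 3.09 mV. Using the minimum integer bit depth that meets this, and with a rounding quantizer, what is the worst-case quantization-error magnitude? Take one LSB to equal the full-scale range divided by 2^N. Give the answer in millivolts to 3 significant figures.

1.00 mV

Span = 4.1 V.
Levels needed ≥ 4.1/3.09 mV = 1327. 2^11 = 2048 suffices, so N_min = 11.
LSB = 4.1 V ÷ 2^11 = 4.1/2048 V = 2.0020 mV.
Half an LSB is 1.00 mV.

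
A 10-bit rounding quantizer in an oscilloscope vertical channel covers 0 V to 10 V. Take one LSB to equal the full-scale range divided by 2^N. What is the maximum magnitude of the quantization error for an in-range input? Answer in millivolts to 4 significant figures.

4.883 mV

Span = 10 V.
LSB = 10 V / 2^10 = 9.76563 mV.
Worst-case error for round-to-nearest is half an LSB: 4.883 mV.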